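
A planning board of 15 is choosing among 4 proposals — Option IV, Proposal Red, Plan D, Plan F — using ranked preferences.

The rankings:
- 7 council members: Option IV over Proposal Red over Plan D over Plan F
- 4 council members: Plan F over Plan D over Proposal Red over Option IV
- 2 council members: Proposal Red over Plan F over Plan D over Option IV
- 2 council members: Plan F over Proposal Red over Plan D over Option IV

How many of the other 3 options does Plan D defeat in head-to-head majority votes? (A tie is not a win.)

Plan D against each rival (15 council members):
Plan D–Option IV: Plan D 8–7.
Plan D vs Proposal Red: Proposal Red wins 11–4.
Plan D vs Plan F: Plan F, 8–7.
Plan D beats Option IV; loses to Proposal Red, Plan F — 1 pairwise win.

1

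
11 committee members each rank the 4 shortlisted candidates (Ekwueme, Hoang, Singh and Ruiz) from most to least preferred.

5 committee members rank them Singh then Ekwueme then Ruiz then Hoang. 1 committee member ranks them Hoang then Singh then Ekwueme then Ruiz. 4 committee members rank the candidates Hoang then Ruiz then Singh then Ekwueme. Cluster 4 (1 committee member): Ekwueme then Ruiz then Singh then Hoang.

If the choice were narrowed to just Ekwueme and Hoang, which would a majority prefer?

Ekwueme

Ballots ranking Ekwueme above Hoang: 5 + 1 = 6.
Ballots ranking Hoang above Ekwueme: 11 − 6 = 5.
Ekwueme wins the head-to-head 6–5.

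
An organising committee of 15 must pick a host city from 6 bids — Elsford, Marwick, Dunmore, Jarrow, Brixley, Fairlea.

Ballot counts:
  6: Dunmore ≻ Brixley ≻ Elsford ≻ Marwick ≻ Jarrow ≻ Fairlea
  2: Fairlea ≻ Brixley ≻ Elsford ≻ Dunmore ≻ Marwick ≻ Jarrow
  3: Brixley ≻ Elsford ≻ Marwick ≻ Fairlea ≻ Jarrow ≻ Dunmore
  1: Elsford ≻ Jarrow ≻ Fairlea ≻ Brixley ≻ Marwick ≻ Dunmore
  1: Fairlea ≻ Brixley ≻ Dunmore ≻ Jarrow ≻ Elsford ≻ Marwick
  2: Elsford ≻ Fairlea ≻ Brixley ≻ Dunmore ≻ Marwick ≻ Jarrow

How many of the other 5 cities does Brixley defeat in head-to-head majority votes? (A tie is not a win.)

Brixley against each rival (15 organisers):
Brixley vs Elsford: 12 to 3, Brixley.
Brixley–Marwick: Brixley 15–0.
Brixley vs Dunmore: Brixley wins 9–6.
Brixley vs Jarrow: Brixley, 14–1.
Brixley vs Fairlea: Brixley wins 9–6.
Brixley beats Elsford, Marwick, Dunmore, Jarrow, Fairlea — 5 pairwise wins.

5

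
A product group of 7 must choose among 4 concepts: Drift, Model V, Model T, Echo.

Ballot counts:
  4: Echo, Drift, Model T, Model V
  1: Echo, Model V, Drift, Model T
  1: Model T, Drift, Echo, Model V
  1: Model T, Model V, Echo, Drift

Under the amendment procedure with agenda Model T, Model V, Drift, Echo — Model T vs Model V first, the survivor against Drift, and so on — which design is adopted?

Echo

Round 1: Model T vs Model V — 6–1, Model T advances.
Round 2: Model T vs Drift — 2–5, Drift advances.
Round 3: Drift vs Echo — 1–6, Echo advances.
The agenda winner is Echo.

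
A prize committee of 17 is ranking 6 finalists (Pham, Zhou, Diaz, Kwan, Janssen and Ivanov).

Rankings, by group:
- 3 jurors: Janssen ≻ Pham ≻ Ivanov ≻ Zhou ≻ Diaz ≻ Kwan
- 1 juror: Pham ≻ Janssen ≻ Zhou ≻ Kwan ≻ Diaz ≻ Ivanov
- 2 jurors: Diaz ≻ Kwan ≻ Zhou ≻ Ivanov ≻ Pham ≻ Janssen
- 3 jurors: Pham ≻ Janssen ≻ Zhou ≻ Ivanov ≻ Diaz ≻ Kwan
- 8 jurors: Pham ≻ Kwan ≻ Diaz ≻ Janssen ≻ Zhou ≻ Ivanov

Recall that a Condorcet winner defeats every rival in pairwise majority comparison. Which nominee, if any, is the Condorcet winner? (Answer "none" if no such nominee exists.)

Check each pair by majority over 17 ballots:
Pham vs Zhou: Pham preferred on 3+1+3+8 = 15 ballots; Pham wins 15–2.
Pham vs Diaz: 15 to 2, Pham.
Pham vs Kwan: 3+1+3+8 = 15 for Pham, 2 for Kwan — Pham by 15–2.
Pham vs Janssen: 14 to 3, Pham.
Pham vs Ivanov: 3+1+3+8 = 15 for Pham, 2 for Ivanov — Pham by 15–2.
Zhou vs Diaz: Zhou preferred on 3+1+3 = 7 ballots; Diaz wins 10–7.
Zhou vs Kwan: Zhou preferred on 3+1+3 = 7 ballots; Kwan wins 10–7.
Zhou vs Janssen: Zhou is ranked higher on 2 ballots, Janssen on 15. Janssen wins 15–2.
Zhou vs Ivanov: 14 to 3, Zhou.
Diaz vs Kwan: Diaz is ranked higher on 3+2+3 = 8 ballots, Kwan on 9. Kwan wins 9–8.
Diaz vs Janssen: 10 to 7, Diaz.
Diaz vs Ivanov: Diaz is ranked higher on 1+2+8 = 11 ballots, Ivanov on 6. Diaz wins 11–6.
Kwan vs Janssen: 10 to 7, Kwan.
Kwan vs Ivanov: 11 to 6, Kwan.
Janssen vs Ivanov: Janssen preferred on 3+1+3+8 = 15 ballots; Janssen wins 15–2.
Pham wins every pairwise contest, so Pham is the Condorcet winner.

Pham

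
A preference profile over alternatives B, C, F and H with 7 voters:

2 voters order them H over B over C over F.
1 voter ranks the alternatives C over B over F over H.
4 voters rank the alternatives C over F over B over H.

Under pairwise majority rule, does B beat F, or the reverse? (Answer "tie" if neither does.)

Ballots ranking B above F: 2 + 1 = 3.
Ballots ranking F above B: 7 − 3 = 4.
F wins the head-to-head 4–3.

F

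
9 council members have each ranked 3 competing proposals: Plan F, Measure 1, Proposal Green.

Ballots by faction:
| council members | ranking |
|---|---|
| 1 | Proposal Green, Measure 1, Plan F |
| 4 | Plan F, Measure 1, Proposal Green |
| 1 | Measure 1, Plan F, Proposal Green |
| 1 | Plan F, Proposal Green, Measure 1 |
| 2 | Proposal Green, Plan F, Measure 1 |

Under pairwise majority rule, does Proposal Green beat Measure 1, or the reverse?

Ballots ranking Proposal Green above Measure 1: 1 + 1 + 2 = 4.
Ballots ranking Measure 1 above Proposal Green: 9 − 4 = 5.
Measure 1 wins the head-to-head 5–4.

Measure 1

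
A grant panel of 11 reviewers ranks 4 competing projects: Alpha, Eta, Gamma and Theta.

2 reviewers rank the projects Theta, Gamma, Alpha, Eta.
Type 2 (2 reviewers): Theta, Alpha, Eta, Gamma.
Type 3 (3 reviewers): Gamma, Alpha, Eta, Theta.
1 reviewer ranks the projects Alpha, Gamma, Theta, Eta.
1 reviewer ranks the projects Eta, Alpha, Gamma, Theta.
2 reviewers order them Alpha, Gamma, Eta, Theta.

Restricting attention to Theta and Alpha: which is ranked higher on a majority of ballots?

Alpha

Ballots ranking Theta above Alpha: 2 + 2 = 4.
Ballots ranking Alpha above Theta: 11 − 4 = 7.
Alpha wins the head-to-head 7–4.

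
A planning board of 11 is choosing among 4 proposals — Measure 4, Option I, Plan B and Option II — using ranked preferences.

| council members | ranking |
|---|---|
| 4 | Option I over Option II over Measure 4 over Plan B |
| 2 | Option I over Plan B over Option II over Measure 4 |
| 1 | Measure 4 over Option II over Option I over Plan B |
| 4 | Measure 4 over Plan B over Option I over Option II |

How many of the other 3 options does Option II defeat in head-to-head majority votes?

Option II against each rival (11 council members):
Option II–Measure 4: Option II 6–5.
Option II–Option I: Option I 10–1.
Option II–Plan B: Plan B 6–5.
Option II beats Measure 4; loses to Option I, Plan B — 1 pairwise win.

1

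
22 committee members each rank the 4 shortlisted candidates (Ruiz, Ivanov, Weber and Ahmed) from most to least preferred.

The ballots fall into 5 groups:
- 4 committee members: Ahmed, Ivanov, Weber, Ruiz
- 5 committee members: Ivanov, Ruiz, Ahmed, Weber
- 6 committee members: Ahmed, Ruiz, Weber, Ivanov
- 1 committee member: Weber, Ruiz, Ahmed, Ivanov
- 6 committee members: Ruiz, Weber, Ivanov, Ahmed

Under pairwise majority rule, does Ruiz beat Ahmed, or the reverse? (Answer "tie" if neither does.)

Ballots ranking Ruiz above Ahmed: 5 + 1 + 6 = 12.
Ballots ranking Ahmed above Ruiz: 22 − 12 = 10.
Ruiz wins the head-to-head 12–10.

Ruiz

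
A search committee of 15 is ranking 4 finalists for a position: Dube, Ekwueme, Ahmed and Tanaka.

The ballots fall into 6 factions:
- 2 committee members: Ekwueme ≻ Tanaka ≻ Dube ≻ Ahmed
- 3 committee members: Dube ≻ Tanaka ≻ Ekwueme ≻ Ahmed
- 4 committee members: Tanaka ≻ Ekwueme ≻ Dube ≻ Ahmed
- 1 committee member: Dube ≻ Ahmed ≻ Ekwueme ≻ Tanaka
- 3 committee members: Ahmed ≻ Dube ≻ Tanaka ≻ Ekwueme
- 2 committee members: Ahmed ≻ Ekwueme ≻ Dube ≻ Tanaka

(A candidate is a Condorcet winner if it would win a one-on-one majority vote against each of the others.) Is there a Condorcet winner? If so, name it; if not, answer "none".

Pairwise majorities:
Dube–Ekwueme: Ekwueme 8–7.
Dube–Ahmed: Dube 10–5.
Dube–Tanaka: Dube 9–6.
Ekwueme vs Ahmed: 2+3+4 = 9 for Ekwueme, 6 for Ahmed — Ekwueme by 9–6.
Ekwueme vs Tanaka: Tanaka, 10–5.
Ahmed vs Tanaka: Tanaka, 9–6.
No candidate is unbeaten: Dube loses to Ekwueme; Ekwueme loses to Tanaka; Ahmed loses to Dube; Tanaka loses to Dube. In particular Dube beats Tanaka beats Ekwueme beats Dube is a majority cycle — no Condorcet winner exists.

none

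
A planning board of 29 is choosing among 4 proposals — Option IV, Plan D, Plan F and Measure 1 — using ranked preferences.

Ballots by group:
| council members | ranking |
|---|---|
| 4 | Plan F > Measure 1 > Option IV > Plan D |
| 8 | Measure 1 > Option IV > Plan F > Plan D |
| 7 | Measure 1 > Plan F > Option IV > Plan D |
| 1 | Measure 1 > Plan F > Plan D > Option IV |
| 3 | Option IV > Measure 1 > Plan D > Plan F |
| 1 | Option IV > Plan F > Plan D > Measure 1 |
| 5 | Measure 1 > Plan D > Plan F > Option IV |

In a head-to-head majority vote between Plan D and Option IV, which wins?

Option IV

Ballots ranking Plan D above Option IV: 1 + 5 = 6.
Ballots ranking Option IV above Plan D: 29 − 6 = 23.
Option IV wins the head-to-head 23–6.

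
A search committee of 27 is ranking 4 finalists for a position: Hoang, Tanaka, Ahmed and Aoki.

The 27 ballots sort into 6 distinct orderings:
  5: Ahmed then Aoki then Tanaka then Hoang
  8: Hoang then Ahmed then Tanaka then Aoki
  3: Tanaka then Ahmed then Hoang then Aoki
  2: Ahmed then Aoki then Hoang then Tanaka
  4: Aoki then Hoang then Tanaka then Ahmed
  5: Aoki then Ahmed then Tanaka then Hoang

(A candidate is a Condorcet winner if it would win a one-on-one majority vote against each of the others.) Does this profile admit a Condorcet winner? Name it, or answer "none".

Ahmed

Check each pair by majority over 27 ballots:
Hoang vs Tanaka: Hoang wins 14–13.
Hoang vs Ahmed: Ahmed, 15–12.
Hoang–Aoki: Aoki 16–11.
Tanaka vs Ahmed: Ahmed wins 20–7.
Tanaka vs Aoki: Aoki, 16–11.
Ahmed vs Aoki: Ahmed, 18–9.
Ahmed defeats every rival head-to-head and is the Condorcet winner.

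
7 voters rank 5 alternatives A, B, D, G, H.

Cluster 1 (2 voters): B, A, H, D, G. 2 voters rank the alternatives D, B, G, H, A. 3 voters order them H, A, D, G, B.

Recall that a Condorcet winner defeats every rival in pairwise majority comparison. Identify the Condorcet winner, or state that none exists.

Check each pair by majority over 7 ballots:
A vs B: B wins 4–3.
A vs D: A, 5–2.
A vs G: A wins 5–2.
A–H: H 5–2.
B vs D: D, 5–2.
B vs G: B wins 4–3.
B–H: B 4–3.
D–G: D 7–0.
D vs H: H wins 5–2.
G vs H: H wins 5–2.
Each alternative drops at least one matchup (A loses to B; B loses to D; D loses to A; G loses to A; H loses to B); the cycle A beats D beats B beats A rules out a Condorcet winner.

none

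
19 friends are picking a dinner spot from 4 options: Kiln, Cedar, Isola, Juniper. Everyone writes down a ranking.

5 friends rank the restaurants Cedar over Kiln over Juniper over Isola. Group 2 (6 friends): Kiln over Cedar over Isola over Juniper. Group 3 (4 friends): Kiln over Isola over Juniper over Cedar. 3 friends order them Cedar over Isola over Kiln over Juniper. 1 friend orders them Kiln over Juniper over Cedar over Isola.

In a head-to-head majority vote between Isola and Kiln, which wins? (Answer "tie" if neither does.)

Kiln

Ballots ranking Isola above Kiln: 3.
Ballots ranking Kiln above Isola: 19 − 3 = 16.
Kiln wins the head-to-head 16–3.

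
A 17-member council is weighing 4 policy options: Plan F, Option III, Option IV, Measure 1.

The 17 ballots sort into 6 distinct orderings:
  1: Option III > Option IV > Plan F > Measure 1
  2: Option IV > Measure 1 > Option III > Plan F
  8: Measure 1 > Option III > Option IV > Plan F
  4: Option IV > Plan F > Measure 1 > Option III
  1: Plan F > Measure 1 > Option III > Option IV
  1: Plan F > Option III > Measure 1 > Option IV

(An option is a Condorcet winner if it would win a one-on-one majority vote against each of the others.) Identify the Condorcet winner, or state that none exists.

Head-to-head results (17 council members):
Plan F–Option III: Option III 11–6.
Plan F–Option IV: Option IV 15–2.
Plan F vs Measure 1: Plan F is ranked higher on 1+4+1+1 = 7 ballots, Measure 1 on 10. Measure 1 wins 10–7.
Option III vs Option IV: Option III, 11–6.
Option III vs Measure 1: 1+1 = 2 for Option III, 15 for Measure 1 — Measure 1 by 15–2.
Option IV vs Measure 1: 1+2+4 = 7 for Option IV, 10 for Measure 1 — Measure 1 by 10–7.
Only Measure 1 has no losses; Measure 1 is the Condorcet winner.

Measure 1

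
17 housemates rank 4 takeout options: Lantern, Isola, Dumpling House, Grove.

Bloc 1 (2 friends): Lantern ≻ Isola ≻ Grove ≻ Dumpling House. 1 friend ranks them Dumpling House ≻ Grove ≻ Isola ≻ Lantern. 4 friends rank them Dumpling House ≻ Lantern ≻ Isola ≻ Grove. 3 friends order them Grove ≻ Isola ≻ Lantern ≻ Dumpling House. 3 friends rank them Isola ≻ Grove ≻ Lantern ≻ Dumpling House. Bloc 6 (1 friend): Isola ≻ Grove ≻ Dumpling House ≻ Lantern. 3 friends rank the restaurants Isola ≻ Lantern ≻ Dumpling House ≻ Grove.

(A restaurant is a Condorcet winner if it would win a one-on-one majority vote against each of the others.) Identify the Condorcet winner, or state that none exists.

Check each pair by majority over 17 ballots:
Lantern vs Isola: Isola, 11–6.
Lantern vs Dumpling House: Lantern wins 11–6.
Lantern–Grove: Lantern 9–8.
Isola–Dumpling House: Isola 12–5.
Isola vs Grove: Isola, 13–4.
Dumpling House–Grove: Grove 9–8.
Isola wins every pairwise contest, so Isola is the Condorcet winner.

Isola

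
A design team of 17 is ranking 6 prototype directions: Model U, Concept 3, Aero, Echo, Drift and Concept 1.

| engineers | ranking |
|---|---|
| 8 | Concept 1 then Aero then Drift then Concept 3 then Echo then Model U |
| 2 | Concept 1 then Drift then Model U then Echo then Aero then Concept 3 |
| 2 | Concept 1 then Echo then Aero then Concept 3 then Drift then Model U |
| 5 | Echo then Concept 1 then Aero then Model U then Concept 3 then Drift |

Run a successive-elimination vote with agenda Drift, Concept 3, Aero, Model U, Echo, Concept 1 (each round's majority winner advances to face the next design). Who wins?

Round 1: Drift vs Concept 3 — 10–7, Drift advances.
Round 2: Drift vs Aero — 2–15, Aero advances.
Round 3: Aero vs Model U — 15–2, Aero advances.
Round 4: Aero vs Echo — 8–9, Echo advances.
Round 5: Echo vs Concept 1 — 5–12, Concept 1 advances.
The agenda winner is Concept 1.

Concept 1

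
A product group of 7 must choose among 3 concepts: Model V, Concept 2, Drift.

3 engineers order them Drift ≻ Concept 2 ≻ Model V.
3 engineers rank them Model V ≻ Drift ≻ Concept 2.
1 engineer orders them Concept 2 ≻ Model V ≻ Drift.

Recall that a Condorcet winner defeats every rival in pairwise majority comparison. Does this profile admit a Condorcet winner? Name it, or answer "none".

none

Head-to-head results (7 engineers):
Model V vs Concept 2: Model V preferred on 3 ballots; Concept 2 wins 4–3.
Model V vs Drift: 4 to 3, Model V.
Concept 2 vs Drift: 1 for Concept 2, 6 for Drift — Drift by 6–1.
Each design drops at least one matchup (Model V loses to Concept 2; Concept 2 loses to Drift; Drift loses to Model V); the cycle Model V beats Drift beats Concept 2 beats Model V rules out a Condorcet winner.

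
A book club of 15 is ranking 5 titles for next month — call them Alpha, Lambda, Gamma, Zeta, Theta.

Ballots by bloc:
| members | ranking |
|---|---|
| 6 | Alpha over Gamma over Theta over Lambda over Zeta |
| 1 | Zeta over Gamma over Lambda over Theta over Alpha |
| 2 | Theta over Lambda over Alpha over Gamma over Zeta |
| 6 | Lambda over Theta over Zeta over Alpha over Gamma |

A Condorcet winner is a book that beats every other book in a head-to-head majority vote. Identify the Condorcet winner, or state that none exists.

Head-to-head results (15 members):
Alpha vs Lambda: Alpha is ranked higher on 6 ballots, Lambda on 9. Lambda wins 9–6.
Alpha vs Gamma: 14 to 1, Alpha.
Alpha vs Zeta: 6+2 = 8 for Alpha, 7 for Zeta — Alpha by 8–7.
Alpha vs Theta: Alpha is ranked higher on 6 ballots, Theta on 9. Theta wins 9–6.
Lambda vs Gamma: Lambda is ranked higher on 2+6 = 8 ballots, Gamma on 7. Lambda wins 8–7.
Lambda vs Zeta: Lambda preferred on 6+2+6 = 14 ballots; Lambda wins 14–1.
Lambda vs Theta: 7 to 8, Theta.
Gamma vs Zeta: 6+2 = 8 for Gamma, 7 for Zeta — Gamma by 8–7.
Gamma vs Theta: Gamma preferred on 6+1 = 7 ballots; Theta wins 8–7.
Zeta vs Theta: Zeta is ranked higher on 1 ballot, Theta on 14. Theta wins 14–1.
Theta beats each of Alpha, Lambda, Gamma, Zeta — Theta is the Condorcet winner.

Theta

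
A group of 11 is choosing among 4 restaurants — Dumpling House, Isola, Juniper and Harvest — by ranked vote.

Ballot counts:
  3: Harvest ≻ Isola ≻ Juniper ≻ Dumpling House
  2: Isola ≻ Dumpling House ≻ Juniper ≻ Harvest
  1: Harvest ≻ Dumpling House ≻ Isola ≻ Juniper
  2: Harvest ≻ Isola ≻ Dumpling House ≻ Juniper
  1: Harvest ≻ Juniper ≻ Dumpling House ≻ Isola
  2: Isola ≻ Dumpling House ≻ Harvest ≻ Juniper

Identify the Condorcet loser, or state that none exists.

Juniper

Head-to-head results (11 friends):
Dumpling House–Isola: Isola 9–2.
Dumpling House–Juniper: Dumpling House 7–4.
Dumpling House vs Harvest: 2+2 = 4 for Dumpling House, 7 for Harvest — Harvest by 7–4.
Isola vs Juniper: Isola, 10–1.
Isola vs Harvest: Isola is ranked higher on 2+2 = 4 ballots, Harvest on 7. Harvest wins 7–4.
Juniper vs Harvest: 2 for Juniper, 9 for Harvest — Harvest by 9–2.
Juniper is beaten in every head-to-head and is the Condorcet loser.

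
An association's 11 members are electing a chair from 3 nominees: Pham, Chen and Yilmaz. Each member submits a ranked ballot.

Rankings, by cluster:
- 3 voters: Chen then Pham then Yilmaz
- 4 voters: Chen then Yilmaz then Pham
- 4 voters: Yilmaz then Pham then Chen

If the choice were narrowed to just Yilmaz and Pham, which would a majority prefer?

Yilmaz

Ballots ranking Yilmaz above Pham: 4 + 4 = 8.
Ballots ranking Pham above Yilmaz: 11 − 8 = 3.
Yilmaz wins the head-to-head 8–3.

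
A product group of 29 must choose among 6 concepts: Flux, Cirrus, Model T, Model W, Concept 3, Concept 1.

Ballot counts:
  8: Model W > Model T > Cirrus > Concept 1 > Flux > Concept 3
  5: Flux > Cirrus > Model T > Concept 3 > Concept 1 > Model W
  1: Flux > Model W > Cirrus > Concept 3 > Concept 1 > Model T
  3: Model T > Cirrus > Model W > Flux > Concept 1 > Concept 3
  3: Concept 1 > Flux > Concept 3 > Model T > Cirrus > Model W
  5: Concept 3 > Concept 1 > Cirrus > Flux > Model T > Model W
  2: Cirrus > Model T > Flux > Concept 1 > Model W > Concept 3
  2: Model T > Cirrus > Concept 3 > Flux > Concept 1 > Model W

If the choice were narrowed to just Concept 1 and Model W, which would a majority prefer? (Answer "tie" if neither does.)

Concept 1

Ballots ranking Concept 1 above Model W: 5 + 3 + 5 + 2 + 2 = 17.
Ballots ranking Model W above Concept 1: 29 − 17 = 12.
Concept 1 wins the head-to-head 17–12.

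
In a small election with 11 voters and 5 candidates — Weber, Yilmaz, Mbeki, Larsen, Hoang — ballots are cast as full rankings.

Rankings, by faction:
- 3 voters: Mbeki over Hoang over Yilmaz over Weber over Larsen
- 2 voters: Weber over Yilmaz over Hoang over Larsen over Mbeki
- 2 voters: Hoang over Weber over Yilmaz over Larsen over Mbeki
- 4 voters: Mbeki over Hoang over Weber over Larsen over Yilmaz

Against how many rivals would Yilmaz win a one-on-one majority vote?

1

Yilmaz against each rival (11 voters):
Yilmaz–Weber: Weber 8–3.
Yilmaz vs Mbeki: Mbeki, 7–4.
Yilmaz–Larsen: Yilmaz 7–4.
Yilmaz vs Hoang: Yilmaz preferred on 2 ballots; Hoang wins 9–2.
Yilmaz beats Larsen; loses to Weber, Mbeki, Hoang — 1 pairwise win.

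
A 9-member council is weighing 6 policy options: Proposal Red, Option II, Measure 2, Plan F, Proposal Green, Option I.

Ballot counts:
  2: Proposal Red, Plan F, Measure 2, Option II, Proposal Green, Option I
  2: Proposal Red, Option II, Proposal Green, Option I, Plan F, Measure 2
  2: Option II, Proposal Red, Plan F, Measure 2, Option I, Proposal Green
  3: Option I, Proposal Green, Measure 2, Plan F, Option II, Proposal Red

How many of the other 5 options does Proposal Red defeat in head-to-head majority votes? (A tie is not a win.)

4

Proposal Red against each rival (9 council members):
Proposal Red vs Option II: Option II, 5–4.
Proposal Red vs Measure 2: Proposal Red preferred on 2+2+2 = 6 ballots; Proposal Red wins 6–3.
Proposal Red vs Plan F: Proposal Red, 6–3.
Proposal Red vs Proposal Green: Proposal Red wins 6–3.
Proposal Red vs Option I: 6 to 3, Proposal Red.
Proposal Red beats Measure 2, Plan F, Proposal Green, Option I; loses to Option II — 4 pairwise wins.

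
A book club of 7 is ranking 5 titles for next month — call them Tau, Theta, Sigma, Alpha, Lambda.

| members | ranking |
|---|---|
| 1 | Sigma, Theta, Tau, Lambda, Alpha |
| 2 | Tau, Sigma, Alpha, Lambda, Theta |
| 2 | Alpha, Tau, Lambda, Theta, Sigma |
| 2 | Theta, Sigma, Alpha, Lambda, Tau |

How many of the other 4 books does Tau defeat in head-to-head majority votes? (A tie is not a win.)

3

Tau against each rival (7 members):
Tau vs Theta: Tau wins 4–3.
Tau vs Sigma: 4 to 3, Tau.
Tau vs Alpha: Alpha, 4–3.
Tau vs Lambda: Tau, 5–2.
Tau beats Theta, Sigma, Lambda; loses to Alpha — 3 pairwise wins.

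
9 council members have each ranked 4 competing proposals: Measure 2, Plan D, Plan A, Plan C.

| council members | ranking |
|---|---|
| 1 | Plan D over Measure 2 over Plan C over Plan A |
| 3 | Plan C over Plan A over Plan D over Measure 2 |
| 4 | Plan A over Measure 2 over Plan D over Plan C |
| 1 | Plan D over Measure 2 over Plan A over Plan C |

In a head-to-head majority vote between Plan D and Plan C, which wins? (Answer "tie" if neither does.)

Plan D

Ballots ranking Plan D above Plan C: 1 + 4 + 1 = 6.
Ballots ranking Plan C above Plan D: 9 − 6 = 3.
Plan D wins the head-to-head 6–3.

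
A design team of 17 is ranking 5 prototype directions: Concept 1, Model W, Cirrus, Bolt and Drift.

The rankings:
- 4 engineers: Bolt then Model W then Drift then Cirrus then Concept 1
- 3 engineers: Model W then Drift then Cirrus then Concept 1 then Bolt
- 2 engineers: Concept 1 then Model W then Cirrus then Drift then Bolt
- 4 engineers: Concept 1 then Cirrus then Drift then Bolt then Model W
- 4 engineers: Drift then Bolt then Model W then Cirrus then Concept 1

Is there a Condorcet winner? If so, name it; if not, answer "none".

none

Check each pair by majority over 17 ballots:
Concept 1 vs Model W: 2+4 = 6 for Concept 1, 11 for Model W — Model W by 11–6.
Concept 1 vs Cirrus: 2+4 = 6 for Concept 1, 11 for Cirrus — Cirrus by 11–6.
Concept 1 vs Bolt: Concept 1 is ranked higher on 3+2+4 = 9 ballots, Bolt on 8. Concept 1 wins 9–8.
Concept 1 vs Drift: 2+4 = 6 for Concept 1, 11 for Drift — Drift by 11–6.
Model W vs Cirrus: Model W preferred on 4+3+2+4 = 13 ballots; Model W wins 13–4.
Model W vs Bolt: 5 to 12, Bolt.
Model W vs Drift: Model W is ranked higher on 4+3+2 = 9 ballots, Drift on 8. Model W wins 9–8.
Cirrus vs Bolt: Cirrus preferred on 3+2+4 = 9 ballots; Cirrus wins 9–8.
Cirrus vs Drift: 6 to 11, Drift.
Bolt vs Drift: 4 for Bolt, 13 for Drift — Drift by 13–4.
Every design loses at least once (Concept 1 loses to Model W; Model W loses to Bolt; Cirrus loses to Model W; Bolt loses to Concept 1; Drift loses to Model W). The majority relation contains the cycle Concept 1 beats Bolt beats Model W beats Concept 1, so there is no Condorcet winner.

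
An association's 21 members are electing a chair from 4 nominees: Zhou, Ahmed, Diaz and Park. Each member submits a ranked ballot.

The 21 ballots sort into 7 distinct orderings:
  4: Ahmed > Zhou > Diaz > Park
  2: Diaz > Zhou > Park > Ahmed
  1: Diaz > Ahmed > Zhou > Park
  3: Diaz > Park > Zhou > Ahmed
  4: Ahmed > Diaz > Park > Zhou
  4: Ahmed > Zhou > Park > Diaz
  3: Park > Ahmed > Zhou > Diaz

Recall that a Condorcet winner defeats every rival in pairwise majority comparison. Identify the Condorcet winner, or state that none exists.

Pairwise majorities:
Zhou vs Ahmed: 2+3 = 5 for Zhou, 16 for Ahmed — Ahmed by 16–5.
Zhou vs Diaz: Zhou wins 11–10.
Zhou vs Park: Zhou preferred on 4+2+1+4 = 11 ballots; Zhou wins 11–10.
Ahmed vs Diaz: Ahmed preferred on 4+4+4+3 = 15 ballots; Ahmed wins 15–6.
Ahmed vs Park: 4+1+4+4 = 13 for Ahmed, 8 for Park — Ahmed by 13–8.
Diaz vs Park: 4+2+1+3+4 = 14 for Diaz, 7 for Park — Diaz by 14–7.
Ahmed defeats every rival head-to-head and is the Condorcet winner.

Ahmed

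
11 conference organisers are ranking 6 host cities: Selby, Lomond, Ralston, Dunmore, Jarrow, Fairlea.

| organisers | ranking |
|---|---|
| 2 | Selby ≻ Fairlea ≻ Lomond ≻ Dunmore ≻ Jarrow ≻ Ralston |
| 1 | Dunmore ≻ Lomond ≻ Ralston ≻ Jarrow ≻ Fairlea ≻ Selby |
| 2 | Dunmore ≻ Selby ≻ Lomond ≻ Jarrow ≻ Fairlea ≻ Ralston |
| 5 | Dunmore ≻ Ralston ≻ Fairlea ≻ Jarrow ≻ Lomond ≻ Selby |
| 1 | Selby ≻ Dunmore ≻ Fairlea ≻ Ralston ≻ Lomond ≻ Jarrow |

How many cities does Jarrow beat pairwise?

Jarrow against each rival (11 organisers):
Jarrow vs Selby: 1+5 = 6 for Jarrow, 5 for Selby — Jarrow by 6–5.
Jarrow vs Lomond: 5 to 6, Lomond.
Jarrow vs Ralston: Jarrow is ranked higher on 2+2 = 4 ballots, Ralston on 7. Ralston wins 7–4.
Jarrow vs Dunmore: Jarrow is ranked higher on 0 ballots, Dunmore on 11. Dunmore wins 11–0.
Jarrow vs Fairlea: 1+2 = 3 for Jarrow, 8 for Fairlea — Fairlea by 8–3.
Jarrow beats Selby; loses to Lomond, Ralston, Dunmore, Fairlea — 1 pairwise win.

1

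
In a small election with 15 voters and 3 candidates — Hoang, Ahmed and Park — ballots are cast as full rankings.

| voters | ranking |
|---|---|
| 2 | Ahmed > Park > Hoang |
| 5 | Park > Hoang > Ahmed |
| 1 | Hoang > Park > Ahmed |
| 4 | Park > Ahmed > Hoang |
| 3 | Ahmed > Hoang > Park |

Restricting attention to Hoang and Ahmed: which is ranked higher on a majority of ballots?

Ballots ranking Hoang above Ahmed: 5 + 1 = 6.
Ballots ranking Ahmed above Hoang: 15 − 6 = 9.
Ahmed wins the head-to-head 9–6.

Ahmed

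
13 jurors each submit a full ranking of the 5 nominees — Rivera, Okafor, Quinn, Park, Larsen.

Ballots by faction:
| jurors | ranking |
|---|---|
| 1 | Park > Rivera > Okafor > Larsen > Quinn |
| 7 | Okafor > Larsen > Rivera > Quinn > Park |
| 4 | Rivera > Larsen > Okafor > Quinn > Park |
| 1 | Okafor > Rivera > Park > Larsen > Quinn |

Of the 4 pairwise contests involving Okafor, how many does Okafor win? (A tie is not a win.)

Okafor against each rival (13 jurors):
Okafor vs Rivera: Okafor wins 8–5.
Okafor–Quinn: Okafor 13–0.
Okafor vs Park: Okafor wins 12–1.
Okafor vs Larsen: Okafor wins 9–4.
Okafor beats Rivera, Quinn, Park, Larsen — 4 pairwise wins.

4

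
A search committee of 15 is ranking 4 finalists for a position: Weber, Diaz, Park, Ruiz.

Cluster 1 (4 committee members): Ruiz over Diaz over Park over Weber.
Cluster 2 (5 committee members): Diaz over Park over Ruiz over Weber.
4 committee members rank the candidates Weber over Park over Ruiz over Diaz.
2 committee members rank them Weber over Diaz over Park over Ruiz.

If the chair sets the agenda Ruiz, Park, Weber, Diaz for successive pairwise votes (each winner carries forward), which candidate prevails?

Round 1: Ruiz vs Park — 4–11, Park advances.
Round 2: Park vs Weber — 9–6, Park advances.
Round 3: Park vs Diaz — 4–11, Diaz advances.
Diaz survives the agenda.

Diaz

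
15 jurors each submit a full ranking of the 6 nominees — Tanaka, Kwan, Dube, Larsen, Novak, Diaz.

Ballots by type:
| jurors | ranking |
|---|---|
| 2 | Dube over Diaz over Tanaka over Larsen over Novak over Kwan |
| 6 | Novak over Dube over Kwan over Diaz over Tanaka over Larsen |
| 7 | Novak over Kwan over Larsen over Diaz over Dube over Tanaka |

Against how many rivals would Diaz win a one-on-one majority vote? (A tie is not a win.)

Diaz against each rival (15 jurors):
Diaz vs Tanaka: Diaz is ranked higher on 2+6+7 = 15 ballots, Tanaka on 0. Diaz wins 15–0.
Diaz–Kwan: Kwan 13–2.
Diaz vs Dube: 7 for Diaz, 8 for Dube — Dube by 8–7.
Diaz vs Larsen: Diaz preferred on 2+6 = 8 ballots; Diaz wins 8–7.
Diaz vs Novak: Diaz is ranked higher on 2 ballots, Novak on 13. Novak wins 13–2.
Diaz beats Tanaka, Larsen; loses to Kwan, Dube, Novak — 2 pairwise wins.

2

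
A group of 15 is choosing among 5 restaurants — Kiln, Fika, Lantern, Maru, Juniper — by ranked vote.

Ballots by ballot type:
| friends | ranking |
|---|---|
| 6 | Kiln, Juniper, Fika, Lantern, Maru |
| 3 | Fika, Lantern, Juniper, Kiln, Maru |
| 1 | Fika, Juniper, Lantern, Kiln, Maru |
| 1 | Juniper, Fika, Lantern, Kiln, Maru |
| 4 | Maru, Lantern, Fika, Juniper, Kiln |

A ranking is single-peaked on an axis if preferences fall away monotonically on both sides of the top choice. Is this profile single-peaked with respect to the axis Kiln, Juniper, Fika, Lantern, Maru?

Axis positions: Kiln=1, Juniper=2, Fika=3, Lantern=4, Maru=5.
Ballot type 1 (peak Kiln at position 1): ranking walks positions 1-2-3-4-5, expanding outward from the peak — single-peaked.
Ballot type 2 (peak Fika at position 3): ranking walks positions 3-4-2-1-5, expanding outward from the peak — single-peaked.
Ballot type 3 (peak Fika at position 3): ranking walks positions 3-2-4-1-5, expanding outward from the peak — single-peaked.
Ballot type 4 (peak Juniper at position 2): ranking walks positions 2-3-4-1-5, expanding outward from the peak — single-peaked.
Ballot type 5 (peak Maru at position 5): ranking walks positions 5-4-3-2-1, expanding outward from the peak — single-peaked.
Every ranking is single-peaked on this axis.

yes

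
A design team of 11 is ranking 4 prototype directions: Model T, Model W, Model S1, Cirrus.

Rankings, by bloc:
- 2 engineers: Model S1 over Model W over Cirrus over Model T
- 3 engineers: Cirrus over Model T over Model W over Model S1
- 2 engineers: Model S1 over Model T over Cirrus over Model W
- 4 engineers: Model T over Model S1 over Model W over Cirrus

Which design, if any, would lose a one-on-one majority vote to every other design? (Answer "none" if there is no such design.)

Cirrus

Head-to-head results (11 engineers):
Model T–Model W: Model T 9–2.
Model T vs Model S1: 3+4 = 7 for Model T, 4 for Model S1 — Model T by 7–4.
Model T vs Cirrus: 6 to 5, Model T.
Model W vs Model S1: 3 to 8, Model S1.
Model W vs Cirrus: Model W wins 6–5.
Model S1 vs Cirrus: 8 to 3, Model S1.
Only Cirrus has no wins; Cirrus is the Condorcet loser.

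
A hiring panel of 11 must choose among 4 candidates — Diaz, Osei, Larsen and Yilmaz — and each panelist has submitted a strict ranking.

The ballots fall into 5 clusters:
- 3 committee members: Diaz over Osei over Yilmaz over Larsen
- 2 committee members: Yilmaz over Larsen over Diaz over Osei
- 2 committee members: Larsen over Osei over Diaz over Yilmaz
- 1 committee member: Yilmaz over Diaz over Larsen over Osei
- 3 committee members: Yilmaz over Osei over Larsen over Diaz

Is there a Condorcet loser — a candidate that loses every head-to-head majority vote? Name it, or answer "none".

none

Pairwise majorities:
Diaz vs Osei: Diaz is ranked higher on 3+2+1 = 6 ballots, Osei on 5. Diaz wins 6–5.
Diaz vs Larsen: Larsen, 7–4.
Diaz vs Yilmaz: Yilmaz wins 6–5.
Osei vs Larsen: Osei wins 6–5.
Osei vs Yilmaz: Yilmaz wins 6–5.
Larsen vs Yilmaz: Yilmaz wins 9–2.
Every candidate wins at least one matchup (Diaz beats Osei; Osei beats Larsen; Larsen beats Diaz; Yilmaz beats Diaz), so there is no Condorcet loser.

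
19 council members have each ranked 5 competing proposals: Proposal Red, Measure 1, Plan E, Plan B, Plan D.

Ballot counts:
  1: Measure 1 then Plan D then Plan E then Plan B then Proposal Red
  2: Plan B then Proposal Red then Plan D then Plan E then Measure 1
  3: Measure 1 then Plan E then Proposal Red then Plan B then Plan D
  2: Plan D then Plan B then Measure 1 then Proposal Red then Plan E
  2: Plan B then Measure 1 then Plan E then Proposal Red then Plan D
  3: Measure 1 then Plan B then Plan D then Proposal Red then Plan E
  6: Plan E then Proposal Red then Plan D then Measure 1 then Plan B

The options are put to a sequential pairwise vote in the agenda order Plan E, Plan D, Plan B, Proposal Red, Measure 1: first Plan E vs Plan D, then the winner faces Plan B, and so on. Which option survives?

Round 1: Plan E vs Plan D — 11–8, Plan E advances.
Round 2: Plan E vs Plan B — 10–9, Plan E advances.
Round 3: Plan E vs Proposal Red — 12–7, Plan E advances.
Round 4: Plan E vs Measure 1 — 8–11, Measure 1 advances.
Measure 1 survives the agenda.

Measure 1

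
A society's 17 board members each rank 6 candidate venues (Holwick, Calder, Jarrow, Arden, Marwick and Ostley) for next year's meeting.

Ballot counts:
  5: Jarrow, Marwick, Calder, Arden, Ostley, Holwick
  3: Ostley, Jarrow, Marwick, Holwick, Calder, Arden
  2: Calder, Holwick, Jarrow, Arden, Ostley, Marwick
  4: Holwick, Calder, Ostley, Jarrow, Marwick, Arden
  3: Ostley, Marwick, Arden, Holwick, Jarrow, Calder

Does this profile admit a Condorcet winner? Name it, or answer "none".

Head-to-head results (17 organisers):
Holwick vs Calder: Holwick is ranked higher on 3+4+3 = 10 ballots, Calder on 7. Holwick wins 10–7.
Holwick vs Jarrow: Holwick is ranked higher on 2+4+3 = 9 ballots, Jarrow on 8. Holwick wins 9–8.
Holwick vs Arden: 3+2+4 = 9 for Holwick, 8 for Arden — Holwick by 9–8.
Holwick vs Marwick: Holwick preferred on 2+4 = 6 ballots; Marwick wins 11–6.
Holwick vs Ostley: 2+4 = 6 for Holwick, 11 for Ostley — Ostley by 11–6.
Calder vs Jarrow: 6 to 11, Jarrow.
Calder vs Arden: Calder preferred on 5+3+2+4 = 14 ballots; Calder wins 14–3.
Calder vs Marwick: 6 to 11, Marwick.
Calder vs Ostley: Calder preferred on 5+2+4 = 11 ballots; Calder wins 11–6.
Jarrow vs Arden: Jarrow is ranked higher on 5+3+2+4 = 14 ballots, Arden on 3. Jarrow wins 14–3.
Jarrow vs Marwick: Jarrow is ranked higher on 5+3+2+4 = 14 ballots, Marwick on 3. Jarrow wins 14–3.
Jarrow vs Ostley: 7 to 10, Ostley.
Arden vs Marwick: 2 to 15, Marwick.
Arden vs Ostley: 5+2 = 7 for Arden, 10 for Ostley — Ostley by 10–7.
Marwick vs Ostley: Marwick preferred on 5 ballots; Ostley wins 12–5.
Each city drops at least one matchup (Holwick loses to Marwick; Calder loses to Holwick; Jarrow loses to Holwick; Arden loses to Holwick; Marwick loses to Jarrow; Ostley loses to Calder); the cycle Holwick > Calder > Ostley > Holwick rules out a Condorcet winner.

none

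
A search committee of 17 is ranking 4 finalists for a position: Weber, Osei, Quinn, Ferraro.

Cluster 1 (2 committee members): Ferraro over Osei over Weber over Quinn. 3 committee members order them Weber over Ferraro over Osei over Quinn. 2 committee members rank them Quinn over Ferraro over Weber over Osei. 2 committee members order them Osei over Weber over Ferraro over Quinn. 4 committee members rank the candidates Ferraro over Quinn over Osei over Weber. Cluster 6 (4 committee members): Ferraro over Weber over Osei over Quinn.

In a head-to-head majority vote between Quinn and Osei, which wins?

Osei

Ballots ranking Quinn above Osei: 2 + 4 = 6.
Ballots ranking Osei above Quinn: 17 − 6 = 11.
Osei wins the head-to-head 11–6.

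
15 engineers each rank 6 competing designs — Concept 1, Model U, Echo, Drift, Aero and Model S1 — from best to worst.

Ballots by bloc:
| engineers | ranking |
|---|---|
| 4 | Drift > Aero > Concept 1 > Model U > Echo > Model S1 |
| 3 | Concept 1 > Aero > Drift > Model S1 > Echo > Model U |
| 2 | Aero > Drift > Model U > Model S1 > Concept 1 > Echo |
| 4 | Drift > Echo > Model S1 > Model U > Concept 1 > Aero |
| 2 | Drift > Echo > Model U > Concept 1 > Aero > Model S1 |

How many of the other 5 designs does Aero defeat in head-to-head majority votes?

3

Aero against each rival (15 engineers):
Aero vs Concept 1: Concept 1 wins 9–6.
Aero vs Model U: Aero, 9–6.
Aero vs Echo: Aero wins 9–6.
Aero vs Drift: Aero is ranked higher on 3+2 = 5 ballots, Drift on 10. Drift wins 10–5.
Aero vs Model S1: Aero is ranked higher on 4+3+2+2 = 11 ballots, Model S1 on 4. Aero wins 11–4.
Aero beats Model U, Echo, Model S1; loses to Concept 1, Drift — 3 pairwise wins.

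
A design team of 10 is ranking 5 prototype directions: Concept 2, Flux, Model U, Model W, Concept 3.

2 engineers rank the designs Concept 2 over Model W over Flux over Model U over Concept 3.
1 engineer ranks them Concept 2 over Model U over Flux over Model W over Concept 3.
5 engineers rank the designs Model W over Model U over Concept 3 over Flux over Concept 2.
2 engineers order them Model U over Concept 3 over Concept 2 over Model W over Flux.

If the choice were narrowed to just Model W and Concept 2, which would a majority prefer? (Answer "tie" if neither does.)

tie

Ballots ranking Model W above Concept 2: 5.
Ballots ranking Concept 2 above Model W: 10 − 5 = 5.
5–5: the pair ties.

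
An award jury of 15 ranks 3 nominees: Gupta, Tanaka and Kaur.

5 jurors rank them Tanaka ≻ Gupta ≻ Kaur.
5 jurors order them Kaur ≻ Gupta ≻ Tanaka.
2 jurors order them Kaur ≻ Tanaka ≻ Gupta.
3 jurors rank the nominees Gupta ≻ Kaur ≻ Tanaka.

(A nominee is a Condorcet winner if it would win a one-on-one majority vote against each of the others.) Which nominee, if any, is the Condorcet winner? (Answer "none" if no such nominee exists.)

Check each pair by majority over 15 ballots:
Gupta vs Tanaka: Gupta is ranked higher on 5+3 = 8 ballots, Tanaka on 7. Gupta wins 8–7.
Gupta vs Kaur: Gupta preferred on 5+3 = 8 ballots; Gupta wins 8–7.
Tanaka vs Kaur: 5 for Tanaka, 10 for Kaur — Kaur by 10–5.
Gupta wins every pairwise contest, so Gupta is the Condorcet winner.

Gupta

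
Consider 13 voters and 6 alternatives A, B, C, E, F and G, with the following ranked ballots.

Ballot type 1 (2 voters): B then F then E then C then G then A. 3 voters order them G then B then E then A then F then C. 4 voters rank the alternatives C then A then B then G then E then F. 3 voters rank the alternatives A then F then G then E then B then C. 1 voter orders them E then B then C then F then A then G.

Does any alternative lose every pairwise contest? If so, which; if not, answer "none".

none

Head-to-head results (13 voters):
A vs B: A, 7–6.
A–C: C 7–6.
A vs E: A wins 7–6.
A vs F: 10 to 3, A.
A vs G: A preferred on 4+3+1 = 8 ballots; A wins 8–5.
B vs C: B preferred on 2+3+3+1 = 9 ballots; B wins 9–4.
B vs E: B wins 9–4.
B vs F: B, 10–3.
B vs G: B wins 7–6.
C vs E: 4 for C, 9 for E — E by 9–4.
C vs F: F, 8–5.
C–G: C 7–6.
E vs F: E wins 8–5.
E vs G: E is ranked higher on 2+1 = 3 ballots, G on 10. G wins 10–3.
F vs G: G, 7–6.
Each alternative has at least one pairwise win (A beats B; B beats C; C beats A; E beats C; F beats C; G beats E) — no Condorcet loser.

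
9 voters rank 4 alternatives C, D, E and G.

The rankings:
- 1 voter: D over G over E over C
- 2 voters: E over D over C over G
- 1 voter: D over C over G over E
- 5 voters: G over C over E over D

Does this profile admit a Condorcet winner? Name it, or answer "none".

Head-to-head results (9 voters):
C vs D: C preferred on 5 ballots; C wins 5–4.
C vs E: 1+5 = 6 for C, 3 for E — C by 6–3.
C vs G: C preferred on 2+1 = 3 ballots; G wins 6–3.
D vs E: D preferred on 1+1 = 2 ballots; E wins 7–2.
D–G: G 5–4.
E vs G: E is ranked higher on 2 ballots, G on 7. G wins 7–2.
Only G has no losses; G is the Condorcet winner.

G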